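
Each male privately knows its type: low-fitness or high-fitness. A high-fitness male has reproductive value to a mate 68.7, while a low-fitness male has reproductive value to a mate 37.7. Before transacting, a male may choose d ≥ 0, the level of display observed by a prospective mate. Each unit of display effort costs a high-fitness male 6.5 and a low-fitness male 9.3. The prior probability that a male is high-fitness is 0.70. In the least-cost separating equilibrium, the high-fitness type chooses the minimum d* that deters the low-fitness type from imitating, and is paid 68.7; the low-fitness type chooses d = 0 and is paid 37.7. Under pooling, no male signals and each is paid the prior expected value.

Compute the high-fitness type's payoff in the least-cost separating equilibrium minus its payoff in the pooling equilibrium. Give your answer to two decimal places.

Least-cost separating signal: d* solves 37.7 = 68.7 − 9.3·d*, so d* = (68.7 − 37.7)/9.3 ≈ 3.3333.
High-fitness type's separating payoff: 68.7 − 6.5 × d* = 68.7 − 6.5 × (68.7 − 37.7)/9.3 = 68.7 − 201.5/9.3 ≈ 47.0333.
Pooling payoff: 0.70 × 68.7 + 0.30 × 37.7 = 59.4.
Difference: 47.0333 − 59.4 = -12.3667, i.e. -12.37 to two decimal places.
The high-fitness type would prefer the pooling outcome.

-12.37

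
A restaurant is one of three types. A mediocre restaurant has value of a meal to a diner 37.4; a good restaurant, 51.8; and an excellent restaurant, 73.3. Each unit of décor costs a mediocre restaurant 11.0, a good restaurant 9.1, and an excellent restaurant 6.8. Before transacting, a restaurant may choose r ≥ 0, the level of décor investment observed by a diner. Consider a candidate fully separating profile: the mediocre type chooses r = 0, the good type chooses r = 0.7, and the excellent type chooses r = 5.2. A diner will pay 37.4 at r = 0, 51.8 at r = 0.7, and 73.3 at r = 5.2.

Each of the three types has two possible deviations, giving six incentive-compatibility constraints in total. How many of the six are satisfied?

Good (own payoff 51.8 − 9.1×0.7 = 45.43): to r=0 gives 37.4 → no gain ✓; to r=5.2 gives 73.3 − 9.1×5.2 = 25.98 → no gain ✓.
Excellent (own payoff 73.3 − 6.8×5.2 = 37.94): to r=0 gives 37.4 → no gain ✓; to r=0.7 gives 51.8 − 6.8×0.7 = 47.04 → profitable ✗.
Mediocre (own payoff 37.4): to r=0.7 gives 51.8 − 11.0×0.7 = 44.1 → profitable ✗; to r=5.2 gives 73.3 − 11.0×5.2 = 16.1 → no gain ✓.
4 of the 6 constraints hold; not an equilibrium.

4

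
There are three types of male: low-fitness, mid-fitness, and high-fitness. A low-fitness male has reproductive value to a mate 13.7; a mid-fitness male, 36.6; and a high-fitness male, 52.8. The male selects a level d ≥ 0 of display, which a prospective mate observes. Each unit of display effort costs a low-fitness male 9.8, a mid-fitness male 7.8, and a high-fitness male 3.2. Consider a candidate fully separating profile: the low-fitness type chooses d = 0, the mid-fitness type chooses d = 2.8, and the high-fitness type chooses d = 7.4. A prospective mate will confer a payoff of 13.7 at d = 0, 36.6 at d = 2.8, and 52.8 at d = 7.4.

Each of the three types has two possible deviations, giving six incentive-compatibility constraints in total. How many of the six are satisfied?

6

High-fitness (own payoff 52.8 − 3.2×7.4 = 29.12): to d=0 gives 13.7 → no gain ✓; to d=2.8 gives 36.6 − 3.2×2.8 = 27.64 → no gain ✓.
Low-fitness (own payoff 13.7): to d=2.8 gives 36.6 − 9.8×2.8 = 9.16 → no gain ✓; to d=7.4 gives 52.8 − 9.8×7.4 = -19.72 → no gain ✓.
Mid-fitness (own payoff 36.6 − 7.8×2.8 = 14.76): to d=0 gives 13.7 → no gain ✓; to d=7.4 gives 52.8 − 7.8×7.4 = -4.92 → no gain ✓.
6 of the 6 constraints hold; this profile is a separating equilibrium.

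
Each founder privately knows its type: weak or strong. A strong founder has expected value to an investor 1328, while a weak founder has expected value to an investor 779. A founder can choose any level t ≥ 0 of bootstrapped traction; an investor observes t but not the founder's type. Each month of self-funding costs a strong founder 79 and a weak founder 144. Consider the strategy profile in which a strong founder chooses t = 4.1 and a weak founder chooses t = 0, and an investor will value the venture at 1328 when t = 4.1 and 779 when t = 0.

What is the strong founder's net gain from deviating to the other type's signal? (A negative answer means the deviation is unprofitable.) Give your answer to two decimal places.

-225.10

Playing t = 4.1 the strong founder receives 1328 − 79 × 4.1 = 1004.1.
Deviating to t = 0 yields 779 instead.
Gain from deviating: 779 − 1004.1 = -225.10.
The gain is negative, so the strong type's incentive-compatibility constraint is satisfied.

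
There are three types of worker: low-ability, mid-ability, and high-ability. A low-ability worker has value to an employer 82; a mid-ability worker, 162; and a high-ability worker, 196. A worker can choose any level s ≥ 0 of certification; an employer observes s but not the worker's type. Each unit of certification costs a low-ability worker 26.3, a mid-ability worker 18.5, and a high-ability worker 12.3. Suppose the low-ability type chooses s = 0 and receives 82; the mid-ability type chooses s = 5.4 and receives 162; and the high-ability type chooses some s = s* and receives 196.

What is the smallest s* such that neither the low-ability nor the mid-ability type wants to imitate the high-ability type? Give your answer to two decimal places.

Low-ability type (on-path payoff 82) won't mimic when 82 ≥ 196 − 26.3·s*, i.e. s* ≥ 4.33.
Mid-ability type (on-path payoff 162 − 18.5×5.4 = 62.1) won't mimic when 62.1 ≥ 196 − 18.5·s*, i.e. s* ≥ 7.24.
Both must hold, so s* = max(4.33, 7.24) = 7.24. The mid-ability type's constraint binds.

7.24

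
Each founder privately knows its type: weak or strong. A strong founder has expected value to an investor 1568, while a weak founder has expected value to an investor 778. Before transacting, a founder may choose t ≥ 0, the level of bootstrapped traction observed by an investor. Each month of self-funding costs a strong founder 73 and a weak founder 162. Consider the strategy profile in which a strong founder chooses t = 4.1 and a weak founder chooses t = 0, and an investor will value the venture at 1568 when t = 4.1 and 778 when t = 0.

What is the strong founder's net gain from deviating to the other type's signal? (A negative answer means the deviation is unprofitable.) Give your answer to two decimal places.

-490.70

Playing t = 4.1 the strong founder receives 1568 − 73 × 4.1 = 1268.7.
Deviating to t = 0 yields 778 instead.
Gain from deviating: 778 − 1268.7 = -490.70.
The gain is negative, so the strong type's incentive-compatibility constraint is satisfied.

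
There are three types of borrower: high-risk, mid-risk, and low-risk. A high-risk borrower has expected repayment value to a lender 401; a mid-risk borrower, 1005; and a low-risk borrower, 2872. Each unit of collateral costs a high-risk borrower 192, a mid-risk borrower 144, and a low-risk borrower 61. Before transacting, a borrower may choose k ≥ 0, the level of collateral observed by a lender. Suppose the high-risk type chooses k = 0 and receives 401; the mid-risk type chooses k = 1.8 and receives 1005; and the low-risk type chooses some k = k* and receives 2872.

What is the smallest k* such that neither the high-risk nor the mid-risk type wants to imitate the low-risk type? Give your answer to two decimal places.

14.77

High-risk type (on-path payoff 401) won't mimic when 401 ≥ 2872 − 192·k*, i.e. k* ≥ 12.87.
Mid-risk type (on-path payoff 1005 − 144×1.8 = 745.8) won't mimic when 745.8 ≥ 2872 − 144·k*, i.e. k* ≥ 14.77.
Both must hold, so k* = max(12.87, 14.77) = 14.77. The mid-risk type's constraint binds.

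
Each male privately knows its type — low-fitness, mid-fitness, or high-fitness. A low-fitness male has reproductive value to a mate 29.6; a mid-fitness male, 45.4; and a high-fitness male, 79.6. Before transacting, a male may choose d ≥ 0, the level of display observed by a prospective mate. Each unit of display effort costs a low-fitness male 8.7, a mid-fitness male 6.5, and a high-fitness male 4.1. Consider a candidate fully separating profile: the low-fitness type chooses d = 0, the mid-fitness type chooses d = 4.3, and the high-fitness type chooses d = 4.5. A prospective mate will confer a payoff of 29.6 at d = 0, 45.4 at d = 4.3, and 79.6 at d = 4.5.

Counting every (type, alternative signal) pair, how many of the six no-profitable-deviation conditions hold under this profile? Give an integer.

3

Mid-fitness (own payoff 45.4 − 6.5×4.3 = 17.45): to d=0 gives 29.6 → profitable ✗; to d=4.5 gives 79.6 − 6.5×4.5 = 50.35 → profitable ✗.
Low-fitness (own payoff 29.6): to d=4.3 gives 45.4 − 8.7×4.3 = 7.99 → no gain ✓; to d=4.5 gives 79.6 − 8.7×4.5 = 40.45 → profitable ✗.
High-fitness (own payoff 79.6 − 4.1×4.5 = 61.15): to d=0 gives 29.6 → no gain ✓; to d=4.3 gives 45.4 − 4.1×4.3 = 27.77 → no gain ✓.
3 of the 6 constraints hold; not an equilibrium.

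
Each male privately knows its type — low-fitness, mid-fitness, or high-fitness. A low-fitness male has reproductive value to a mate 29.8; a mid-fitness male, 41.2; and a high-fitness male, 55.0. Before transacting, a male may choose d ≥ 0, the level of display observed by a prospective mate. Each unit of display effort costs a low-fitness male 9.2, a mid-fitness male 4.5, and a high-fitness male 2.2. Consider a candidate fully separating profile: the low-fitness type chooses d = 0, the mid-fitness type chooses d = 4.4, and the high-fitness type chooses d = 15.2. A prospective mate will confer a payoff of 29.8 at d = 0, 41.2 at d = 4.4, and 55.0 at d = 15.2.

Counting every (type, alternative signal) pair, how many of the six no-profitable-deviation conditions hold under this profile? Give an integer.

3

Mid-fitness (own payoff 41.2 − 4.5×4.4 = 21.4): to d=0 gives 29.8 → profitable ✗; to d=15.2 gives 55.0 − 4.5×15.2 = -13.4 → no gain ✓.
Low-fitness (own payoff 29.8): to d=4.4 gives 41.2 − 9.2×4.4 = 0.72 → no gain ✓; to d=15.2 gives 55.0 − 9.2×15.2 = -84.84 → no gain ✓.
High-fitness (own payoff 55.0 − 2.2×15.2 = 21.56): to d=0 gives 29.8 → profitable ✗; to d=4.4 gives 41.2 − 2.2×4.4 = 31.52 → profitable ✗.
3 of the 6 constraints hold; not an equilibrium.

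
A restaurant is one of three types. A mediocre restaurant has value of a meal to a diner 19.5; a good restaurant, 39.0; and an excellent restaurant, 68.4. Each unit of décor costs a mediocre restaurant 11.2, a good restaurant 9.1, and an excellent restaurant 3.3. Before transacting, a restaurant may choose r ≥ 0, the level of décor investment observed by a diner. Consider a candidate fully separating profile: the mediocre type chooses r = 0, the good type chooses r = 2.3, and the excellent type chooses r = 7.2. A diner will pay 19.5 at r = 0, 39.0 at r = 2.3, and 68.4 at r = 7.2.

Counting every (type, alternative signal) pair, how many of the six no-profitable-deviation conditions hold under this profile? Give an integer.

5

Excellent (own payoff 68.4 − 3.3×7.2 = 44.64): to r=0 gives 19.5 → no gain ✓; to r=2.3 gives 39.0 − 3.3×2.3 = 31.41 → no gain ✓.
Good (own payoff 39.0 − 9.1×2.3 = 18.07): to r=0 gives 19.5 → profitable ✗; to r=7.2 gives 68.4 − 9.1×7.2 = 2.88 → no gain ✓.
Mediocre (own payoff 19.5): to r=2.3 gives 39.0 − 11.2×2.3 = 13.24 → no gain ✓; to r=7.2 gives 68.4 − 11.2×7.2 = -12.24 → no gain ✓.
5 of the 6 constraints hold; not an equilibrium.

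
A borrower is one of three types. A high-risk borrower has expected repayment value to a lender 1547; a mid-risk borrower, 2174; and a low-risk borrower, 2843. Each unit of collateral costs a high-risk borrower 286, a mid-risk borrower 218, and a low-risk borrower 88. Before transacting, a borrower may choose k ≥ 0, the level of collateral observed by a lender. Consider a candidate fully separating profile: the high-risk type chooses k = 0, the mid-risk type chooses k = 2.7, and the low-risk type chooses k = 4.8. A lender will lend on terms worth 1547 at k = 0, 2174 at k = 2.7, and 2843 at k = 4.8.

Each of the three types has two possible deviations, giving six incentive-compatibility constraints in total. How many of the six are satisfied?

5

High-risk (own payoff 1547): to k=2.7 gives 2174 − 286×2.7 = 1401.8 → no gain ✓; to k=4.8 gives 2843 − 286×4.8 = 1470.2 → no gain ✓.
Mid-risk (own payoff 2174 − 218×2.7 = 1585.4): to k=0 gives 1547 → no gain ✓; to k=4.8 gives 2843 − 218×4.8 = 1796.6 → profitable ✗.
Low-risk (own payoff 2843 − 88×4.8 = 2420.6): to k=0 gives 1547 → no gain ✓; to k=2.7 gives 2174 − 88×2.7 = 1936.4 → no gain ✓.
5 of the 6 constraints hold; not an equilibrium.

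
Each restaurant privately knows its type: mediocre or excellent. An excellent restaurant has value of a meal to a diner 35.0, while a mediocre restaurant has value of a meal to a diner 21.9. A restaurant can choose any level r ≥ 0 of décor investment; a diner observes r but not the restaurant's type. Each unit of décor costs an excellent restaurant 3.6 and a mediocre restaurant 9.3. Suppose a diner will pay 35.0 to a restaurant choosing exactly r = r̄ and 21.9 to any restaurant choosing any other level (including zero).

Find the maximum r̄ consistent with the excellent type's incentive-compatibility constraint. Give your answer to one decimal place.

Choosing r̄ yields the excellent type 35.0 − 3.6·r̄; choosing zero yields 21.9.
The excellent type is indifferent at 35.0 − 3.6·r̄ = 21.9, i.e. r̄ = (35.0 − 21.9) / 3.6 ≈ 3.6.
For any r̄ above 3.6 the excellent type would rather pool at zero, so separation collapses.

3.6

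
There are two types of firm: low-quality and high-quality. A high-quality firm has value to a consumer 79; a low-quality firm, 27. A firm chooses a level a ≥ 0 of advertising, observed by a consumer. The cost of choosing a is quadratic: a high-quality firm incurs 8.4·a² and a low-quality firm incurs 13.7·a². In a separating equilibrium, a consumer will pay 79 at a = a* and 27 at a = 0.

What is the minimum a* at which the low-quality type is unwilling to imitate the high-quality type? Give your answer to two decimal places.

The low-quality type at a = 0 receives 27; imitating at a* yields 79 − 13.7·a*².
Indifference: 27 = 79 − 13.7·a*², so a*² = (79 − 27) / 13.7 ≈ 3.7956.
a* = √3.7956 ≈ 1.95.

1.95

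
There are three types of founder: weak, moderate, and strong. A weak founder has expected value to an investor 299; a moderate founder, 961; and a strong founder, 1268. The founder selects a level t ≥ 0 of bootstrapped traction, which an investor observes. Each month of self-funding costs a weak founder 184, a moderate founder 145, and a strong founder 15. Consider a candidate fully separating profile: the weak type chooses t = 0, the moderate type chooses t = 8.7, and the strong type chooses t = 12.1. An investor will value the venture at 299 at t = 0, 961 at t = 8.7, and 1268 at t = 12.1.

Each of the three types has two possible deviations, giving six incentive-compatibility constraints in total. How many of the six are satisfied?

Strong (own payoff 1268 − 15×12.1 = 1086.5): to t=0 gives 299 → no gain ✓; to t=8.7 gives 961 − 15×8.7 = 830.5 → no gain ✓.
Moderate (own payoff 961 − 145×8.7 = -300.5): to t=0 gives 299 → profitable ✗; to t=12.1 gives 1268 − 145×12.1 = -486.5 → no gain ✓.
Weak (own payoff 299): to t=8.7 gives 961 − 184×8.7 = -639.8 → no gain ✓; to t=12.1 gives 1268 − 184×12.1 = -958.4 → no gain ✓.
5 of the 6 constraints hold; not an equilibrium.

5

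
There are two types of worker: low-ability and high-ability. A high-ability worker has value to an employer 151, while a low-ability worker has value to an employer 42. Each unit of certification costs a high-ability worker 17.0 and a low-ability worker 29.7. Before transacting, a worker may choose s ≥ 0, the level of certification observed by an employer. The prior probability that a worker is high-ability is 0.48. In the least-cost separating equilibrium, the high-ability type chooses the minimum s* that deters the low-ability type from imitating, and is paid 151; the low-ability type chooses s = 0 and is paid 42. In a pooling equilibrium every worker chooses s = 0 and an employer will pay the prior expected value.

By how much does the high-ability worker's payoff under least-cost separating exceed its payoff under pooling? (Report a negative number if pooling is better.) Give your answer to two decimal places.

-5.71

Least-cost separating signal: s* solves 42 = 151 − 29.7·s*, so s* = (151 − 42)/29.7 ≈ 3.6700.
High-ability type's separating payoff: 151 − 17.0 × s* = 151 − 17.0 × (151 − 42)/29.7 = 151 − 1853/29.7 ≈ 88.6094.
Pooling payoff: 0.48 × 151 + 0.52 × 42 = 94.32.
Difference: 88.6094 − 94.32 = -5.7106, i.e. -5.71 to two decimal places.
The high-ability type would prefer the pooling outcome.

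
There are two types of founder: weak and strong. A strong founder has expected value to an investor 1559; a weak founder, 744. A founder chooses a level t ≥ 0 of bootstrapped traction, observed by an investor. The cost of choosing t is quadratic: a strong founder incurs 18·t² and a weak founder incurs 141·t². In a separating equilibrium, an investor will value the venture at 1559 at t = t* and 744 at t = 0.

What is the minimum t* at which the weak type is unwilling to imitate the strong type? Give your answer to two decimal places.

The weak type at t = 0 receives 744; imitating at t* yields 1559 − 141·t*².
Indifference: 744 = 1559 − 141·t*², so t*² = (1559 − 744) / 141 ≈ 5.7801.
t* = √5.7801 ≈ 2.40.

2.40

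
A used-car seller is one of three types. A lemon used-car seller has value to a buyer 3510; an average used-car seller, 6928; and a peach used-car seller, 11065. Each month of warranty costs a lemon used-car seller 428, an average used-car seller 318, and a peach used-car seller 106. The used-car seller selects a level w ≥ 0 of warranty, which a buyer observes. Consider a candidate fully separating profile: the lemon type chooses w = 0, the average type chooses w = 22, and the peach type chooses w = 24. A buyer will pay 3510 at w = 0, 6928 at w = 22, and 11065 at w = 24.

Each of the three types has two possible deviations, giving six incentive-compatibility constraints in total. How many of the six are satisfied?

Lemon (own payoff 3510): to w=22 gives 6928 − 428×22 = -2488 → no gain ✓; to w=24 gives 11065 − 428×24 = 793 → no gain ✓.
Peach (own payoff 11065 − 106×24 = 8521): to w=0 gives 3510 → no gain ✓; to w=22 gives 6928 − 106×22 = 4596 → no gain ✓.
Average (own payoff 6928 − 318×22 = -68): to w=0 gives 3510 → profitable ✗; to w=24 gives 11065 − 318×24 = 3433 → profitable ✗.
4 of the 6 constraints hold; not an equilibrium.

4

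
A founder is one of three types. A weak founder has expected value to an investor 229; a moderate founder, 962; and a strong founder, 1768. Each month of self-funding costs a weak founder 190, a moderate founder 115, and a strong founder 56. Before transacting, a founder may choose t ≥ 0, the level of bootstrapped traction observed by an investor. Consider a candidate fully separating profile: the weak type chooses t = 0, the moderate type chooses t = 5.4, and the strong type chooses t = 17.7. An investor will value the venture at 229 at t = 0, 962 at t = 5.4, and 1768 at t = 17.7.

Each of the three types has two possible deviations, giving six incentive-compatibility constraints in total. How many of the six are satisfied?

Strong (own payoff 1768 − 56×17.7 = 776.8): to t=0 gives 229 → no gain ✓; to t=5.4 gives 962 − 56×5.4 = 659.6 → no gain ✓.
Moderate (own payoff 962 − 115×5.4 = 341): to t=0 gives 229 → no gain ✓; to t=17.7 gives 1768 − 115×17.7 = -267.5 → no gain ✓.
Weak (own payoff 229): to t=5.4 gives 962 − 190×5.4 = -64 → no gain ✓; to t=17.7 gives 1768 − 190×17.7 = -1595 → no gain ✓.
6 of the 6 constraints hold; this profile is a separating equilibrium.

6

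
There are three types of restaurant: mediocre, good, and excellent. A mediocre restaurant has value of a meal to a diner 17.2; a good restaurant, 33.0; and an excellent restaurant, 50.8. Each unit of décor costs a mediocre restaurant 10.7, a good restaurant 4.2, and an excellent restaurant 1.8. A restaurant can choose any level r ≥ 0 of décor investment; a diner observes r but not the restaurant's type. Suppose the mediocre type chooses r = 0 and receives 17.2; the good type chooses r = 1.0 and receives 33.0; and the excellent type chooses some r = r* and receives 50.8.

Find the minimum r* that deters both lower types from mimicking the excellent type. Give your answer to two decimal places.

5.24

Good type (on-path payoff 33.0 − 4.2×1.0 = 28.8) won't mimic when 28.8 ≥ 50.8 − 4.2·r*, i.e. r* ≥ 5.24.
Mediocre type (on-path payoff 17.2) won't mimic when 17.2 ≥ 50.8 − 10.7·r*, i.e. r* ≥ 3.14.
Both must hold, so r* = max(3.14, 5.24) = 5.24. The good type's constraint binds.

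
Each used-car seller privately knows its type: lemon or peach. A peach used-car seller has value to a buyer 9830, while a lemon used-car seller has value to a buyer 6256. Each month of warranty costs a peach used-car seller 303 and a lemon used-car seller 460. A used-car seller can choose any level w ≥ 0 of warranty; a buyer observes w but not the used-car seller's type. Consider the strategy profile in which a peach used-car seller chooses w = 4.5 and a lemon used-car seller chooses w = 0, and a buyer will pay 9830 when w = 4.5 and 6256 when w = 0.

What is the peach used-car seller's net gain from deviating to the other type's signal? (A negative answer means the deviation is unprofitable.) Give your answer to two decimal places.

-2210.50

Playing w = 4.5 the peach used-car seller receives 9830 − 303 × 4.5 = 8466.5.
Deviating to w = 0 yields 6256 instead.
Gain from deviating: 6256 − 8466.5 = -2210.50.
The gain is negative, so the peach type's incentive-compatibility constraint is satisfied.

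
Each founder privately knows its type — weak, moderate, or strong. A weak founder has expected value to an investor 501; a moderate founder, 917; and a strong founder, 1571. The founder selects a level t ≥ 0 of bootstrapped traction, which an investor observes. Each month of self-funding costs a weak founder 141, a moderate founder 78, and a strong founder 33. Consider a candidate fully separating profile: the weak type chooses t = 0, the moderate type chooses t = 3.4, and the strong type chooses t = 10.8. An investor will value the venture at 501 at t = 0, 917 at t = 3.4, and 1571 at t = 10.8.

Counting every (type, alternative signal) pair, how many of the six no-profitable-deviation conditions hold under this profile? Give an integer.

5

Strong (own payoff 1571 − 33×10.8 = 1214.6): to t=0 gives 501 → no gain ✓; to t=3.4 gives 917 − 33×3.4 = 804.8 → no gain ✓.
Weak (own payoff 501): to t=3.4 gives 917 − 141×3.4 = 437.6 → no gain ✓; to t=10.8 gives 1571 − 141×10.8 = 48.2 → no gain ✓.
Moderate (own payoff 917 − 78×3.4 = 651.8): to t=0 gives 501 → no gain ✓; to t=10.8 gives 1571 − 78×10.8 = 728.6 → profitable ✗.
5 of the 6 constraints hold; not an equilibrium.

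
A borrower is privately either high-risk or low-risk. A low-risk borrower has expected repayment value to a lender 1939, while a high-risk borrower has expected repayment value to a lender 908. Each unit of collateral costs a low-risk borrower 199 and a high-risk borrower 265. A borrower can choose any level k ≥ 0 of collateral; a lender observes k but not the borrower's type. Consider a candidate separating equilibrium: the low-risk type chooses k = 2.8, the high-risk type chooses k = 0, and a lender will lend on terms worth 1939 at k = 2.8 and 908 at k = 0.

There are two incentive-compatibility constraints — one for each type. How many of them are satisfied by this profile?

High-risk type: stay at 0 → 908; mimic → 1939 − 265 × 2.8 = 1197. IC fails (908 < 1197).
Low-risk type: signal → 1939 − 199 × 2.8 = 1381.8; deviate to 0 → 908. IC holds (1381.8 ≥ 908).
1 of 2 constraints hold, so this profile is not an equilibrium.

1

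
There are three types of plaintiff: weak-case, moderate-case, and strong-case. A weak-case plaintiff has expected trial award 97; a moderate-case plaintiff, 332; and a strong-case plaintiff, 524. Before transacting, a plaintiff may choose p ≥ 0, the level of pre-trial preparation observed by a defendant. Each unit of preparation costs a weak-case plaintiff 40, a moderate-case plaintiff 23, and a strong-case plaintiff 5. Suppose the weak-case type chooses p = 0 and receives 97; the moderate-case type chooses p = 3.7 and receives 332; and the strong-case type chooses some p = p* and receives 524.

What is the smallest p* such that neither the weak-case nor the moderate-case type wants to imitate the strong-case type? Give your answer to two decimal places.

Weak-case type (on-path payoff 97) won't mimic when 97 ≥ 524 − 40·p*, i.e. p* ≥ 10.68.
Moderate-case type (on-path payoff 332 − 23×3.7 = 246.9) won't mimic when 246.9 ≥ 524 − 23·p*, i.e. p* ≥ 12.05.
Both must hold, so p* = max(10.68, 12.05) = 12.05. The moderate-case type's constraint binds.

12.05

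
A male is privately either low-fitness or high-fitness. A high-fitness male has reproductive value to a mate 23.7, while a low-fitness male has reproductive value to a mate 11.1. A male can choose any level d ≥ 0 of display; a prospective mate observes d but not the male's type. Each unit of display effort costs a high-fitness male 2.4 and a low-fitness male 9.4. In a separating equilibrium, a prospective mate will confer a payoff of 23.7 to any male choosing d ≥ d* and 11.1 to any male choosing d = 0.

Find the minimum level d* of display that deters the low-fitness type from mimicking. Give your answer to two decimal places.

1.34

A low-fitness male choosing d = 0 receives 11.1.
Imitating at d* instead would pay 23.7 at cost 9.4·d*, netting 23.7 − 9.4·d*.
Indifference: 11.1 = 23.7 − 9.4·d*, so d* = (23.7 − 11.1) / 9.4 ≈ 1.34.
This is the low-fitness type's binding incentive-compatibility constraint; any d ≥ 1.34 sustains separation on that side.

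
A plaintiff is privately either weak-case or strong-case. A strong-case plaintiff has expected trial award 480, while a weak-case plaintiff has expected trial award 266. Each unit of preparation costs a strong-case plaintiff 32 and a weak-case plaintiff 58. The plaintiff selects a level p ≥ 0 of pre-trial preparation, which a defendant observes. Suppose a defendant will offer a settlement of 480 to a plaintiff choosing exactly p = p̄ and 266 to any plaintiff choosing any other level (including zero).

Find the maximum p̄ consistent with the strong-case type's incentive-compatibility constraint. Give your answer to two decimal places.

6.69

Choosing p̄ yields the strong-case type 480 − 32·p̄; choosing zero yields 266.
The strong-case type is indifferent at 480 − 32·p̄ = 266, i.e. p̄ = (480 − 266) / 32 ≈ 6.69.
For any p̄ above 6.69 the strong-case type would rather pool at zero, so separation collapses.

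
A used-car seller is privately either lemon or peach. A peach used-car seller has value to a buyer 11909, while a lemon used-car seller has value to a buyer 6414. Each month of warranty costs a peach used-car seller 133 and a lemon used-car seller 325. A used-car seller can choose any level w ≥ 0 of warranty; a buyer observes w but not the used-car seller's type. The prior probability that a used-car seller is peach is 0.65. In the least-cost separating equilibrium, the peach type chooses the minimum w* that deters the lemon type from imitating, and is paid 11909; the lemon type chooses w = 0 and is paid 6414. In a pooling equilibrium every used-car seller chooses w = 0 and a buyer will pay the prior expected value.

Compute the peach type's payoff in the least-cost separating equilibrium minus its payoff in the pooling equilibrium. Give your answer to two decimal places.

Least-cost separating signal: w* solves 6414 = 11909 − 325·w*, so w* = (11909 − 6414)/325 ≈ 16.9077.
Peach type's separating payoff: 11909 − 133 × w* = 11909 − 133 × (11909 − 6414)/325 = 11909 − 730835/325 ≈ 9660.2769.
Pooling payoff: 0.65 × 11909 + 0.35 × 6414 = 9985.75.
Difference: 9660.2769 − 9985.75 = -325.4731, i.e. -325.47 to two decimal places.
The peach type would prefer the pooling outcome.

-325.47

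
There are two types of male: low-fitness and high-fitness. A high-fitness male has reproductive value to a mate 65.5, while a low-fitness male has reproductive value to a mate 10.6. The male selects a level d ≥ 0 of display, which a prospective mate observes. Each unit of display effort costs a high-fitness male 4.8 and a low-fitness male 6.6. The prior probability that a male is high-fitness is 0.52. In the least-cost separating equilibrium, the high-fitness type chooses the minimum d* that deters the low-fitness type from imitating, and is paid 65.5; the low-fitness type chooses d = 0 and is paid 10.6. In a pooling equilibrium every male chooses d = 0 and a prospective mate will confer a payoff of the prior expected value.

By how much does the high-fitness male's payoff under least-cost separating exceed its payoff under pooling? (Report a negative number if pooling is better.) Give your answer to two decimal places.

Least-cost separating signal: d* solves 10.6 = 65.5 − 6.6·d*, so d* = (65.5 − 10.6)/6.6 ≈ 8.3182.
High-fitness type's separating payoff: 65.5 − 4.8 × d* = 65.5 − 4.8 × (65.5 − 10.6)/6.6 = 65.5 − 263.52/6.6 ≈ 25.5727.
Pooling payoff: 0.52 × 65.5 + 0.48 × 10.6 = 39.148.
Difference: 25.5727 − 39.148 = -13.5753, i.e. -13.58 to two decimal places.
The high-fitness type would prefer the pooling outcome.

-13.58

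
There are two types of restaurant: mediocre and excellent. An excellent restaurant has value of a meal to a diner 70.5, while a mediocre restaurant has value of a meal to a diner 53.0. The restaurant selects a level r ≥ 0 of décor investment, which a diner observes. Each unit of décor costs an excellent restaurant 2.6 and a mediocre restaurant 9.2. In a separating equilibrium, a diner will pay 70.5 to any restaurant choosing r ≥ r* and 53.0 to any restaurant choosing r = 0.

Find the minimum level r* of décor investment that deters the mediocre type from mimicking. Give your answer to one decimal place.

1.9

A mediocre restaurant choosing r = 0 receives 53.0.
Imitating at r* instead would pay 70.5 at cost 9.2·r*, netting 70.5 − 9.2·r*.
Indifference: 53.0 = 70.5 − 9.2·r*, so r* = (70.5 − 53.0) / 9.2 ≈ 1.9.
This is the mediocre type's binding incentive-compatibility constraint; any r ≥ 1.9 sustains separation on that side.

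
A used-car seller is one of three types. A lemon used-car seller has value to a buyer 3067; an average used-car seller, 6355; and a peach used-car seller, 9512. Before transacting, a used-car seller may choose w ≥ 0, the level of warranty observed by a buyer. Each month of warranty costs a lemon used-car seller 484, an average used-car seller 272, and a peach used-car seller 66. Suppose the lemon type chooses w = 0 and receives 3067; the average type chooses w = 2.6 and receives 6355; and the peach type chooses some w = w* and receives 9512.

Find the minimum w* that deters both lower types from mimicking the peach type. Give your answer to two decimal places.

14.21

Average type (on-path payoff 6355 − 272×2.6 = 5647.8) won't mimic when 5647.8 ≥ 9512 − 272·w*, i.e. w* ≥ 14.21.
Lemon type (on-path payoff 3067) won't mimic when 3067 ≥ 9512 − 484·w*, i.e. w* ≥ 13.32.
Both must hold, so w* = max(13.32, 14.21) = 14.21. The average type's constraint binds.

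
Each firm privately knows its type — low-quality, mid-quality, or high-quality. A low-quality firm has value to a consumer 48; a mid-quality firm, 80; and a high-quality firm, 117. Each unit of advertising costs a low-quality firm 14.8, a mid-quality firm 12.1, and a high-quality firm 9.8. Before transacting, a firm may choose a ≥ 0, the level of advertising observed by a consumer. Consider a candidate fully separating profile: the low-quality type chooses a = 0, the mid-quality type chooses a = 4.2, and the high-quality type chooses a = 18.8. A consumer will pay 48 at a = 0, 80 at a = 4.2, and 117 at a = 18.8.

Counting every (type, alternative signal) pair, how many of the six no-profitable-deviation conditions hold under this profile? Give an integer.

Low-quality (own payoff 48): to a=4.2 gives 80 − 14.8×4.2 = 17.84 → no gain ✓; to a=18.8 gives 117 − 14.8×18.8 = -161.24 → no gain ✓.
Mid-quality (own payoff 80 − 12.1×4.2 = 29.18): to a=0 gives 48 → profitable ✗; to a=18.8 gives 117 − 12.1×18.8 = -110.48 → no gain ✓.
High-quality (own payoff 117 − 9.8×18.8 = -67.24): to a=0 gives 48 → profitable ✗; to a=4.2 gives 80 − 9.8×4.2 = 38.84 → profitable ✗.
3 of the 6 constraints hold; not an equilibrium.

3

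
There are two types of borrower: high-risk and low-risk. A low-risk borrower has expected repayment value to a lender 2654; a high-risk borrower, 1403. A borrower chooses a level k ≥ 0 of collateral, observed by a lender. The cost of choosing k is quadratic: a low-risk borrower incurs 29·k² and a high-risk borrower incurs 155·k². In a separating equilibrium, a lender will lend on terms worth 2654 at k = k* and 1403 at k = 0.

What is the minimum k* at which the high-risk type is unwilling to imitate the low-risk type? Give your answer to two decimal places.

2.84

The high-risk type at k = 0 receives 1403; imitating at k* yields 2654 − 155·k*².
Indifference: 1403 = 2654 − 155·k*², so k*² = (2654 − 1403) / 155 ≈ 8.0710.
k* = √8.0710 ≈ 2.84.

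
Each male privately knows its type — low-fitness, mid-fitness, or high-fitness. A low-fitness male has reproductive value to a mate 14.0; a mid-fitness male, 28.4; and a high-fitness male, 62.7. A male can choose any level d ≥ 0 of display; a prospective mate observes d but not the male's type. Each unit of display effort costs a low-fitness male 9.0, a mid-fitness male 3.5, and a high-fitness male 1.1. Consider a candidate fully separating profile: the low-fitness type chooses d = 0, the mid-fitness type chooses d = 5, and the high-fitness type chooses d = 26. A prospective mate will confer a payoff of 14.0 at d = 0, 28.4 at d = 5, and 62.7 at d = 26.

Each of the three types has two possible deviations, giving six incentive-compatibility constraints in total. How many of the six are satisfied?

5

High-fitness (own payoff 62.7 − 1.1×26 = 34.1): to d=0 gives 14.0 → no gain ✓; to d=5 gives 28.4 − 1.1×5 = 22.9 → no gain ✓.
Low-fitness (own payoff 14.0): to d=5 gives 28.4 − 9.0×5 = -16.6 → no gain ✓; to d=26 gives 62.7 − 9.0×26 = -171.3 → no gain ✓.
Mid-fitness (own payoff 28.4 − 3.5×5 = 10.9): to d=0 gives 14.0 → profitable ✗; to d=26 gives 62.7 − 3.5×26 = -28.3 → no gain ✓.
5 of the 6 constraints hold; not an equilibrium.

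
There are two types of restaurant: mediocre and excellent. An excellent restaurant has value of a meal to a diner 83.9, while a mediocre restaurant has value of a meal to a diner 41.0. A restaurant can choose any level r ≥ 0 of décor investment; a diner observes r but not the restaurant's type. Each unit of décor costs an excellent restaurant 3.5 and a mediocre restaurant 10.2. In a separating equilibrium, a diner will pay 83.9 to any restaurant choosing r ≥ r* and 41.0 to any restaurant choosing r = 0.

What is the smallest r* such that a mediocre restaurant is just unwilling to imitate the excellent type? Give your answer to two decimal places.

4.21

A mediocre restaurant choosing r = 0 receives 41.0.
Imitating at r* instead would pay 83.9 at cost 10.2·r*, netting 83.9 − 10.2·r*.
Indifference: 41.0 = 83.9 − 10.2·r*, so r* = (83.9 − 41.0) / 10.2 ≈ 4.21.
At r* the mediocre type's incentive constraint just binds; the excellent type strictly prefers r* since its per-unit cost is lower.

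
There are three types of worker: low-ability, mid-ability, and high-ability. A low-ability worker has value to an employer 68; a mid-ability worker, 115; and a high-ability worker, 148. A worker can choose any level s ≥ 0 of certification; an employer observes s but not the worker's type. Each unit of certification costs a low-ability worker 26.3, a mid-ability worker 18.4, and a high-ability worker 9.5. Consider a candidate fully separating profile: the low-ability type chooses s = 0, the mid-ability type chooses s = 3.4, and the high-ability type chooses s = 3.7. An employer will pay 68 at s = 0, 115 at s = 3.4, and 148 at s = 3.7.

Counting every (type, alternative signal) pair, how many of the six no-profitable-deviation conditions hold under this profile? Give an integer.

4

High-ability (own payoff 148 − 9.5×3.7 = 112.85): to s=0 gives 68 → no gain ✓; to s=3.4 gives 115 − 9.5×3.4 = 82.7 → no gain ✓.
Low-ability (own payoff 68): to s=3.4 gives 115 − 26.3×3.4 = 25.58 → no gain ✓; to s=3.7 gives 148 − 26.3×3.7 = 50.69 → no gain ✓.
Mid-ability (own payoff 115 − 18.4×3.4 = 52.44): to s=0 gives 68 → profitable ✗; to s=3.7 gives 148 − 18.4×3.7 = 79.92 → profitable ✗.
4 of the 6 constraints hold; not an equilibrium.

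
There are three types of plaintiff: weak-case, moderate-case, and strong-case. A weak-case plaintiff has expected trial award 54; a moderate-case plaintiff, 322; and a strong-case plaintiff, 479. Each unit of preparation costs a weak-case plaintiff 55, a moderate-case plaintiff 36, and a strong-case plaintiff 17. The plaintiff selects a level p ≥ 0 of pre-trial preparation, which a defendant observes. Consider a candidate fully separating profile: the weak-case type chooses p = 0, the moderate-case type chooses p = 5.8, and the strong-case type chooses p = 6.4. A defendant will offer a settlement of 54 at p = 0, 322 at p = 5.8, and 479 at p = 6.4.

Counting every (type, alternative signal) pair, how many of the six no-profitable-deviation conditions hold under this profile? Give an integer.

Strong-case (own payoff 479 − 17×6.4 = 370.2): to p=0 gives 54 → no gain ✓; to p=5.8 gives 322 − 17×5.8 = 223.4 → no gain ✓.
Weak-case (own payoff 54): to p=5.8 gives 322 − 55×5.8 = 3 → no gain ✓; to p=6.4 gives 479 − 55×6.4 = 127 → profitable ✗.
Moderate-case (own payoff 322 − 36×5.8 = 113.2): to p=0 gives 54 → no gain ✓; to p=6.4 gives 479 − 36×6.4 = 248.6 → profitable ✗.
4 of the 6 constraints hold; not an equilibrium.

4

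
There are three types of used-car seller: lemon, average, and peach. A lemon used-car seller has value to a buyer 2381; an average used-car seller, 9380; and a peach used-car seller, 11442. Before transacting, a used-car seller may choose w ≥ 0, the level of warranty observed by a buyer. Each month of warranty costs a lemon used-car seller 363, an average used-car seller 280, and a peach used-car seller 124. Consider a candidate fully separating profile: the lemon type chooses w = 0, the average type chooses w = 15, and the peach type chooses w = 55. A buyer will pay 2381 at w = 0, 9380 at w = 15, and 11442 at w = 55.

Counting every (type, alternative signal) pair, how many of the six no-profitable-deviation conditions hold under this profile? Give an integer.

Lemon (own payoff 2381): to w=15 gives 9380 − 363×15 = 3935 → profitable ✗; to w=55 gives 11442 − 363×55 = -8523 → no gain ✓.
Peach (own payoff 11442 − 124×55 = 4622): to w=0 gives 2381 → no gain ✓; to w=15 gives 9380 − 124×15 = 7520 → profitable ✗.
Average (own payoff 9380 − 280×15 = 5180): to w=0 gives 2381 → no gain ✓; to w=55 gives 11442 − 280×55 = -3958 → no gain ✓.
4 of the 6 constraints hold; not an equilibrium.

4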